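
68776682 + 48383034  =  117159716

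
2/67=2/67 = 0.03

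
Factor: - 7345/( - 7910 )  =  2^( - 1)*7^( - 1) * 13^1 = 13/14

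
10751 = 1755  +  8996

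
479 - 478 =1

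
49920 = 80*624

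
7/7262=7/7262 = 0.00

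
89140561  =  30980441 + 58160120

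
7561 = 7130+431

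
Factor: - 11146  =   - 2^1 * 5573^1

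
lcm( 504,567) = 4536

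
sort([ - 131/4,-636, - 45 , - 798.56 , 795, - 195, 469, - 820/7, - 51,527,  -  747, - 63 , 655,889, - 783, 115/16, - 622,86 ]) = [  -  798.56, - 783, - 747, -636, - 622,-195, - 820/7 , - 63, - 51, - 45 , - 131/4,115/16, 86, 469,527, 655,795, 889]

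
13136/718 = 18+106/359= 18.30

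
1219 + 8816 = 10035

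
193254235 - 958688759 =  - 765434524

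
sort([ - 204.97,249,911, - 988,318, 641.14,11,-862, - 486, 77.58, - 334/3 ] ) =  [ -988, - 862,- 486,- 204.97,-334/3,  11,  77.58 , 249, 318,641.14,911]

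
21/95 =21/95 = 0.22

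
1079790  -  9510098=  - 8430308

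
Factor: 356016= 2^4*3^1*7417^1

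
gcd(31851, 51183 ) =9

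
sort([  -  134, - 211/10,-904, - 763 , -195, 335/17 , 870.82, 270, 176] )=[ - 904, - 763,-195,-134 ,  -  211/10,335/17,176, 270,870.82] 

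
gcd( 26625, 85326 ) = 3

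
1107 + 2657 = 3764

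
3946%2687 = 1259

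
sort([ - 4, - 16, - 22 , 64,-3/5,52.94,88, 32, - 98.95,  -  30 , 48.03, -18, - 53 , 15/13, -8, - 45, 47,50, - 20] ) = [ - 98.95,- 53,-45,- 30,- 22,-20, - 18, -16, - 8 , - 4 ,-3/5,15/13,32,  47,48.03,50 , 52.94 , 64, 88]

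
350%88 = 86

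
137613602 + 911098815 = 1048712417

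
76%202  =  76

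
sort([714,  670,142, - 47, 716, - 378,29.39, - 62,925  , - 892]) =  [ - 892, - 378, - 62 , - 47, 29.39,142, 670,714,  716,925 ] 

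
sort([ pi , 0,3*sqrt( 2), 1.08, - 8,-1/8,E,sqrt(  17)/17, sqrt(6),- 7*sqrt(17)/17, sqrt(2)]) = [ - 8, - 7*sqrt(17)/17,-1/8,  0,sqrt(17) /17, 1.08,sqrt( 2), sqrt(6 ) , E, pi,  3*sqrt(2 )] 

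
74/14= 5 + 2/7 = 5.29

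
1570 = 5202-3632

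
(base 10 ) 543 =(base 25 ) li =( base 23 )10E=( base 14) 2AB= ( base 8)1037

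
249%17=11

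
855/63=13 + 4/7 = 13.57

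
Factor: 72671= 72671^1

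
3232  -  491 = 2741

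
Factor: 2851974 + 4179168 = 2^1*3^2 *97^1*4027^1 = 7031142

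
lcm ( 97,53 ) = 5141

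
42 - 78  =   - 36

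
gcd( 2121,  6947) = 1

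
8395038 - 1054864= 7340174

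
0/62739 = 0 = 0.00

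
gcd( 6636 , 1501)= 79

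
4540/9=504 + 4/9 = 504.44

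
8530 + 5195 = 13725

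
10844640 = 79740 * 136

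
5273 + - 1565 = 3708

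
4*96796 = 387184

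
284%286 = 284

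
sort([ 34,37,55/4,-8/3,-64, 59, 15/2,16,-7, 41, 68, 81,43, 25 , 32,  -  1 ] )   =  [ - 64  , - 7,- 8/3, - 1,15/2,55/4, 16, 25, 32, 34,  37, 41, 43, 59,68,81 ] 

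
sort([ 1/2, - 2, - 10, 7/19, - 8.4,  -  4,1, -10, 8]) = [ - 10,-10, - 8.4, - 4,-2, 7/19,1/2, 1, 8]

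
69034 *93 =6420162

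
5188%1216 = 324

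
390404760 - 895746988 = - 505342228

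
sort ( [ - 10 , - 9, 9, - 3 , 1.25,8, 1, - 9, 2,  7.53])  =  [-10 , - 9, - 9, - 3,1, 1.25  ,  2, 7.53,8,9 ]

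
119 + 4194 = 4313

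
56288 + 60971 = 117259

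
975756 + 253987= 1229743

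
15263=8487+6776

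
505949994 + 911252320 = 1417202314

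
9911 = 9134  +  777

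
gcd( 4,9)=1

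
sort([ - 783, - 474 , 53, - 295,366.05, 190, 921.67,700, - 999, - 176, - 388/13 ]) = [ - 999,-783 , - 474, - 295,-176,-388/13,53  ,  190,366.05,700,921.67 ] 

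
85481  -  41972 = 43509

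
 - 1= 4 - 5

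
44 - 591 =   -  547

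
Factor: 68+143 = 211^1 = 211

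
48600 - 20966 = 27634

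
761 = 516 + 245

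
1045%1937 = 1045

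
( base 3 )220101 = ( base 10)658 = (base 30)LS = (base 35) IS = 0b1010010010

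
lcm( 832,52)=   832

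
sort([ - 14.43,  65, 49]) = [-14.43,49,65 ]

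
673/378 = 1 + 295/378 = 1.78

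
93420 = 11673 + 81747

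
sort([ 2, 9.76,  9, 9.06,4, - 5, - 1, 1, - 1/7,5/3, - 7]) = [ - 7, - 5, - 1, - 1/7, 1 , 5/3,2,4,9, 9.06, 9.76]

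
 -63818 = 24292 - 88110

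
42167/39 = 1081+8/39 = 1081.21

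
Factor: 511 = 7^1*73^1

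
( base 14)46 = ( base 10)62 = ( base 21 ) 2K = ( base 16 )3e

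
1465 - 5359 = -3894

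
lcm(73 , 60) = 4380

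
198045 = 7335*27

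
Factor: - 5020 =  - 2^2*5^1*251^1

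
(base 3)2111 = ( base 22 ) 31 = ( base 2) 1000011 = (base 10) 67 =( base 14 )4B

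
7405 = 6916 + 489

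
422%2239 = 422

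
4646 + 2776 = 7422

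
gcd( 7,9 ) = 1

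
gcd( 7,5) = 1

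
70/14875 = 2/425 = 0.00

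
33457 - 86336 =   -  52879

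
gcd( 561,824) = 1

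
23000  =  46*500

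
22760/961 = 23+657/961=   23.68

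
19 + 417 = 436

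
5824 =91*64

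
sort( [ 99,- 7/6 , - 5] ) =[- 5, - 7/6,99]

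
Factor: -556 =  - 2^2*139^1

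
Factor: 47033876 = 2^2*11758469^1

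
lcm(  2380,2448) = 85680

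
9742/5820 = 1+1961/2910 = 1.67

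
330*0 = 0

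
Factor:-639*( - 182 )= 2^1*3^2*7^1*13^1 * 71^1= 116298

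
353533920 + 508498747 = 862032667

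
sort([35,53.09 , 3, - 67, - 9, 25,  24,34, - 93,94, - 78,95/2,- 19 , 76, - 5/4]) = [ - 93,-78, - 67,-19, - 9,  -  5/4,3, 24,25,34, 35,95/2,53.09, 76, 94]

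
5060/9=562 + 2/9 = 562.22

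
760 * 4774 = 3628240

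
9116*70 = 638120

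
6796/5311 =6796/5311= 1.28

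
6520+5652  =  12172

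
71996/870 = 82 + 328/435 = 82.75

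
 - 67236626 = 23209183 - 90445809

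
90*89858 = 8087220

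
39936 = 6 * 6656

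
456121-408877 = 47244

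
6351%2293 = 1765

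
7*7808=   54656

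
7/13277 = 7/13277 = 0.00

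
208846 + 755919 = 964765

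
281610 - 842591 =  - 560981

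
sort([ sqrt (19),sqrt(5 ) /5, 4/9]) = [ 4/9, sqrt ( 5 )/5, sqrt( 19 )]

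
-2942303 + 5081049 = 2138746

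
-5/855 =-1/171 = - 0.01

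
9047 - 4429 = 4618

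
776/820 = 194/205  =  0.95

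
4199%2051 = 97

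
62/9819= 62/9819  =  0.01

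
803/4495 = 803/4495 = 0.18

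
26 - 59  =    -  33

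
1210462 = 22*55021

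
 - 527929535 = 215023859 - 742953394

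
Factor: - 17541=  - 3^2*1949^1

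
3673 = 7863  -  4190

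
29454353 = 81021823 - 51567470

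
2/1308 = 1/654=0.00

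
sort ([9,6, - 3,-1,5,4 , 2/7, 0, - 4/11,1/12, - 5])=[ - 5, - 3, - 1 , - 4/11, 0,1/12 , 2/7,4,5,6, 9]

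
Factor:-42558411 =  -3^1*7^3*59^1*701^1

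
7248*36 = 260928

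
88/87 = 88/87 = 1.01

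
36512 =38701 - 2189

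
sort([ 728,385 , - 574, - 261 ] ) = [ - 574, - 261,385,728 ] 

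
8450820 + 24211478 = 32662298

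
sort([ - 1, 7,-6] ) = [ - 6, - 1,7]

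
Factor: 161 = 7^1*23^1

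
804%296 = 212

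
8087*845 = 6833515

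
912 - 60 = 852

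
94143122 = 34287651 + 59855471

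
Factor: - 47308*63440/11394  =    -  2^5*3^( - 3)*5^1*13^1*61^1*211^(-1)*11827^1 =- 1500609760/5697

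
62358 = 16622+45736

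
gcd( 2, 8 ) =2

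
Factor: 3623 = 3623^1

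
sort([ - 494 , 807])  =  [ - 494,807 ] 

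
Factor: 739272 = 2^3*3^1*30803^1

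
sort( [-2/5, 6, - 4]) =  [-4, - 2/5,6 ]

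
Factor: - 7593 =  - 3^1 * 2531^1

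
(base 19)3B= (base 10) 68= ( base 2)1000100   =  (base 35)1X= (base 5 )233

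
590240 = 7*84320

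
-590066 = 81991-672057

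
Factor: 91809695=5^1*2857^1*6427^1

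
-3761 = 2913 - 6674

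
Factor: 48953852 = 2^2*223^1*54881^1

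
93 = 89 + 4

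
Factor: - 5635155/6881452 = -2^(  -  2 ) * 3^1*5^1* 107^1*3511^1*1720363^(-1 ) 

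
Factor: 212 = 2^2*53^1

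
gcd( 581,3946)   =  1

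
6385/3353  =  6385/3353  =  1.90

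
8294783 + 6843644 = 15138427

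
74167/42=74167/42 = 1765.88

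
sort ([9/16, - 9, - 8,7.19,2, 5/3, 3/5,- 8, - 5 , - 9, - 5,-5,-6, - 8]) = [  -  9, - 9,-8, - 8,-8, - 6 , - 5,-5, - 5, 9/16 , 3/5, 5/3 , 2 , 7.19 ]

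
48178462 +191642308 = 239820770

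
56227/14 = 4016 + 3/14 = 4016.21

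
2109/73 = 2109/73 = 28.89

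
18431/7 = 2633  =  2633.00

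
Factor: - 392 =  - 2^3 * 7^2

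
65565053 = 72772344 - 7207291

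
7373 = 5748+1625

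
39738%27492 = 12246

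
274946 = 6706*41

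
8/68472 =1/8559 = 0.00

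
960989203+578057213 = 1539046416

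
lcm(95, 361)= 1805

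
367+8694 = 9061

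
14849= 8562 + 6287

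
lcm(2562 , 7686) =7686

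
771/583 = 771/583 = 1.32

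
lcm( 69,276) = 276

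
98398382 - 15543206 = 82855176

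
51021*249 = 12704229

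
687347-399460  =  287887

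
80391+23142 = 103533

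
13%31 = 13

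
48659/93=523 + 20/93 =523.22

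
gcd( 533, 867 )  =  1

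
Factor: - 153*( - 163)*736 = 2^5*3^2*17^1*23^1*163^1  =  18355104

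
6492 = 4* 1623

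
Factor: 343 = 7^3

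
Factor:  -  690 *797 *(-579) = 2^1*3^2*5^1*23^1*193^1*797^1 = 318409470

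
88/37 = 2+14/37=   2.38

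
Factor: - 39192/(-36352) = 2^( - 6)*3^1*23^1 = 69/64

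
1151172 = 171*6732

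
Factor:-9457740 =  - 2^2*3^2*5^1*52543^1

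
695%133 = 30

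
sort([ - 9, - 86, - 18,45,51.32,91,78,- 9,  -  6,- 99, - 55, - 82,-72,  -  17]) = [ - 99,  -  86,-82,  -  72 , - 55,-18, - 17, - 9 , - 9, - 6, 45,51.32,78,91]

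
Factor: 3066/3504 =7/8  =  2^( - 3)*7^1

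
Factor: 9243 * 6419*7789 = 462127733613 = 3^2*7^2*13^1*79^1*131^1*7789^1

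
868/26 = 434/13 = 33.38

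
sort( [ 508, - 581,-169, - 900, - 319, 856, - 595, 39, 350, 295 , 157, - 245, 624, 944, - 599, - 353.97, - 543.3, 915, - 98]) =[ - 900, - 599, - 595, - 581,  -  543.3, - 353.97,  -  319, - 245,- 169, - 98, 39,157, 295, 350, 508, 624, 856, 915 , 944]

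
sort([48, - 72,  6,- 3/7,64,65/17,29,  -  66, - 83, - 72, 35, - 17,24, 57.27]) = [ - 83,-72, - 72, - 66, - 17, - 3/7,65/17 , 6,24, 29,35,48, 57.27,64] 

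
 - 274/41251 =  - 274/41251  =  - 0.01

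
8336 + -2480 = 5856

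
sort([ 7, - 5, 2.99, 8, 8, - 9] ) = [ - 9, - 5 , 2.99,7,8, 8 ] 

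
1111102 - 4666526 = - 3555424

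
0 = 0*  958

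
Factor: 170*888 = 150960 = 2^4* 3^1*5^1*17^1 * 37^1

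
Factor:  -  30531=-3^1*10177^1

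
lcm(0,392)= 0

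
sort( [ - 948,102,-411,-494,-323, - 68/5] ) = [  -  948  ,-494, - 411 , - 323, - 68/5, 102 ] 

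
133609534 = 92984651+40624883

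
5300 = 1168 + 4132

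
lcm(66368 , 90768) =6172224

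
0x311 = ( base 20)1j5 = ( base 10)785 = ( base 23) 1B3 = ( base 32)oh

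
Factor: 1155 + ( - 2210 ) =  - 5^1*211^1 = - 1055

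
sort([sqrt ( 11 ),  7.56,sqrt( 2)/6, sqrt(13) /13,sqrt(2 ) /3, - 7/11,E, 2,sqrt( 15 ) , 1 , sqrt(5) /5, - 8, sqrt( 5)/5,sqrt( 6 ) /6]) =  [ - 8, - 7/11,sqrt( 2)/6,sqrt(13)/13,sqrt ( 6)/6,sqrt (5)/5,sqrt( 5)/5,sqrt(2)/3, 1,2, E, sqrt( 11 ),sqrt(15),7.56 ]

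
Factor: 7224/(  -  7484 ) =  - 1806/1871 = - 2^1*3^1*  7^1*43^1*1871^ ( - 1 ) 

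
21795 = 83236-61441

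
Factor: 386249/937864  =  2^( - 3)*59^( - 1)*1987^( - 1)*386249^1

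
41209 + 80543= 121752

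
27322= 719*38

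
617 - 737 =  - 120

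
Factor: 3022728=2^3  *3^1*29^1*43^1*101^1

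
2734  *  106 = 289804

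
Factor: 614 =2^1*307^1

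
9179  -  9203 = -24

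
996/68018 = 498/34009 =0.01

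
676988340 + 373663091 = 1050651431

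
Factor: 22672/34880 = 2^( - 2 )* 5^( - 1 )*13^1 = 13/20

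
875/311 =875/311=2.81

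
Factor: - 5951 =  - 11^1* 541^1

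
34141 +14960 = 49101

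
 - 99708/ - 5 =99708/5 = 19941.60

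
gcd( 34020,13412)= 28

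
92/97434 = 46/48717 = 0.00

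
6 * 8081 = 48486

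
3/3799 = 3/3799 = 0.00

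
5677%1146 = 1093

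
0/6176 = 0 = 0.00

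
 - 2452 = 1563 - 4015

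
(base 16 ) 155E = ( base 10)5470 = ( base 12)31ba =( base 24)9bm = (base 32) 5au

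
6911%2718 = 1475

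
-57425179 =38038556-95463735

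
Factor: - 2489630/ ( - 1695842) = 5^1*11^1*13^1*41^( - 1 ) * 1741^1*20681^( - 1)   =  1244815/847921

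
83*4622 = 383626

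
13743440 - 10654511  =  3088929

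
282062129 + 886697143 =1168759272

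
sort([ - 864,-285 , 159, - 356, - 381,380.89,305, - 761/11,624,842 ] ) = [-864, - 381, - 356, - 285, - 761/11,159, 305,380.89,  624,842] 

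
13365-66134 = -52769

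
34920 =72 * 485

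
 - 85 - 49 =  - 134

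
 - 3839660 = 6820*(-563 )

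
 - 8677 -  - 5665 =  - 3012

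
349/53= 6 + 31/53   =  6.58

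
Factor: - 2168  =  - 2^3*271^1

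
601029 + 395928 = 996957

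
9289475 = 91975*101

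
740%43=9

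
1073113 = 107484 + 965629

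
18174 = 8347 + 9827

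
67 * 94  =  6298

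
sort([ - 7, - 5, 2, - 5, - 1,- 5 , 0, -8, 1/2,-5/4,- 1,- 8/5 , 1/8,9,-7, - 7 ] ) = [- 8,-7 ,- 7, - 7, - 5,-5, - 5, - 8/5, - 5/4, -1, - 1, 0,  1/8,1/2 , 2 , 9]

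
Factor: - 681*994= - 2^1*3^1*7^1*71^1*227^1   =  -  676914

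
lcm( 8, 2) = 8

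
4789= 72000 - 67211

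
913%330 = 253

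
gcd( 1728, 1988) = 4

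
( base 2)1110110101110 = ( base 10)7598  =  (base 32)7de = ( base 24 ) d4e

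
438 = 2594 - 2156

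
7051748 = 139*50732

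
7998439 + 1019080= 9017519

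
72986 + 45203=118189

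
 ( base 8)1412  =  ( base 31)p3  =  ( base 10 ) 778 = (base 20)1ii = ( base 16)30a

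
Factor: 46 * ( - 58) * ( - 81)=2^2*3^4*23^1*29^1 = 216108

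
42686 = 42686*1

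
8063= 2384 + 5679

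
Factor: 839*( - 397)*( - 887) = 295444621 = 397^1*839^1*887^1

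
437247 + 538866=976113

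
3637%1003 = 628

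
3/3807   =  1/1269  =  0.00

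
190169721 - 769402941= -579233220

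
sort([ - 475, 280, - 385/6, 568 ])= [-475, - 385/6, 280, 568]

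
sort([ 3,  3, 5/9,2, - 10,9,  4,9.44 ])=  [ - 10  ,  5/9, 2, 3,3,4,9 , 9.44 ]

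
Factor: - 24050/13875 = -26/15 =- 2^1*3^( - 1)*5^( - 1)*13^1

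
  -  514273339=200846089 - 715119428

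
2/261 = 2/261 = 0.01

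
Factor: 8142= 2^1*3^1*23^1*59^1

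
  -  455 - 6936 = - 7391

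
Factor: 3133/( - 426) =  - 2^(-1 )*3^( - 1) * 13^1 * 71^ ( - 1) * 241^1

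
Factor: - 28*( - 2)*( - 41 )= - 2^3*7^1 * 41^1 = -2296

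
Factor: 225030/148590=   3^( - 1)*127^ ( - 1 )*577^1 = 577/381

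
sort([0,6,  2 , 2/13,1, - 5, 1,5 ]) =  [ - 5,  0 , 2/13, 1,1,2, 5, 6] 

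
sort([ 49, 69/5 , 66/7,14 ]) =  [66/7 , 69/5,14, 49]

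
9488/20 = 474 + 2/5 = 474.40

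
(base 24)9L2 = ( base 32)5hq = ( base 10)5690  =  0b1011000111010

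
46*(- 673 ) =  - 30958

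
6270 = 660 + 5610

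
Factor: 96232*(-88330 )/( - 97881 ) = 8500172560/97881 = 2^4*3^ ( - 1)*5^1 *7^(  -  1)*11^2*23^1 *59^(-1)*73^1*79^ ( - 1)*523^1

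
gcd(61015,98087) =1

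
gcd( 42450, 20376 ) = 1698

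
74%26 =22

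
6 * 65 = 390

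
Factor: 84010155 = 3^1*5^1*31^1 *180667^1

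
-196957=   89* ( - 2213)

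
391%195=1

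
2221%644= 289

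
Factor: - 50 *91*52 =-2^3*5^2*7^1 * 13^2 = -236600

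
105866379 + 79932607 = 185798986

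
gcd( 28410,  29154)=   6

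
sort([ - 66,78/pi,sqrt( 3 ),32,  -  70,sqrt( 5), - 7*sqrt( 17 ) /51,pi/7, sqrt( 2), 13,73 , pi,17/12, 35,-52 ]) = [ - 70,-66, -52, - 7*sqrt( 17 ) /51, pi/7,sqrt(2),17/12,sqrt(3 ),sqrt (5),pi, 13,78/pi,32,35,73 ] 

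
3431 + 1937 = 5368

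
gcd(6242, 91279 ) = 1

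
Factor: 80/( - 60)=-2^2*3^(  -  1 ) = -4/3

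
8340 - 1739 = 6601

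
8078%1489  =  633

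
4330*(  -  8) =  - 34640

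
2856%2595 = 261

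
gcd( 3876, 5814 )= 1938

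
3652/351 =3652/351= 10.40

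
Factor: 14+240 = 2^1*127^1 = 254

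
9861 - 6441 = 3420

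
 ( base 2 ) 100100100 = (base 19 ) f7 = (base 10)292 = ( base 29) A2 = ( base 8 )444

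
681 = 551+130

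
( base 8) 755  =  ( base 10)493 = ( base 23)la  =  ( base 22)109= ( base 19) 16i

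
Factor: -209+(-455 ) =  - 2^3*83^1  =  -664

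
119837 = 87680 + 32157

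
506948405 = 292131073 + 214817332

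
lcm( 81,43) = 3483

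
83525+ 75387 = 158912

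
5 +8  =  13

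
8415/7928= 1 + 487/7928 = 1.06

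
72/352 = 9/44 = 0.20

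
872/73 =11 + 69/73=   11.95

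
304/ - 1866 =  - 152/933 = - 0.16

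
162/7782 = 27/1297 = 0.02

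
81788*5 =408940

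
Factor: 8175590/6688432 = 4087795/3344216 = 2^(-3)*5^1*43^1*19013^1*418027^( -1)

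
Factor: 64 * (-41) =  - 2^6*41^1 = -2624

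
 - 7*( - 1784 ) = 12488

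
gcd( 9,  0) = 9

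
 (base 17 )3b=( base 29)24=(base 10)62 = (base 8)76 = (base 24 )2e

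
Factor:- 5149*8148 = - 41954052 = - 2^2*3^1 * 7^1*19^1*97^1*271^1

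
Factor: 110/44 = 2^(-1)*5^1=5/2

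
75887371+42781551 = 118668922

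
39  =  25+14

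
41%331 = 41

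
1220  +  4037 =5257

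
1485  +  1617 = 3102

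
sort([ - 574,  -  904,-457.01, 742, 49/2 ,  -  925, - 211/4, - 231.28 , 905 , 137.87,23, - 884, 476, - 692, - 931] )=[-931, - 925,  -  904, - 884 , - 692, - 574, - 457.01, - 231.28, - 211/4, 23, 49/2,  137.87,476,742,905 ]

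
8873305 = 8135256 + 738049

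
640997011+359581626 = 1000578637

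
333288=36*9258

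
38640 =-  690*( - 56 ) 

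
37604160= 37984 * 990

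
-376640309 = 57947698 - 434588007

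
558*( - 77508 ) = -43249464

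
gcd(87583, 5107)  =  1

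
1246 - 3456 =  - 2210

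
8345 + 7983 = 16328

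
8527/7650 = 1 + 877/7650 = 1.11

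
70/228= 35/114 = 0.31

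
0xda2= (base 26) 546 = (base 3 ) 11210021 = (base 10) 3490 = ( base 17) c15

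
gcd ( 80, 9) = 1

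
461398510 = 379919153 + 81479357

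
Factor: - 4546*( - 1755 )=7978230 =2^1 * 3^3*5^1*13^1*2273^1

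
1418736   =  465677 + 953059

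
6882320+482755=7365075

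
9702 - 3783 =5919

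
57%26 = 5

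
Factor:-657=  - 3^2*73^1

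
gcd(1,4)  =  1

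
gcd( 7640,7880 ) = 40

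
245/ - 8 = -245/8 = -  30.62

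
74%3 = 2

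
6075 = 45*135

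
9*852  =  7668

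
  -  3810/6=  - 635 = - 635.00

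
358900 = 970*370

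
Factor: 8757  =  3^2*7^1 * 139^1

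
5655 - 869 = 4786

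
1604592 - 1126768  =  477824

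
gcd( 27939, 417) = 417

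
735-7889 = -7154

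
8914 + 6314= 15228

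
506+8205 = 8711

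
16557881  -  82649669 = - 66091788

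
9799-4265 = 5534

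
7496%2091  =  1223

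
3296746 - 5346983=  - 2050237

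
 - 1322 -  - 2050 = 728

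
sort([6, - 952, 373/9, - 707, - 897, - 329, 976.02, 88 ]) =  [ - 952, - 897,  -  707, -329 , 6  ,  373/9, 88,976.02 ] 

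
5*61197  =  305985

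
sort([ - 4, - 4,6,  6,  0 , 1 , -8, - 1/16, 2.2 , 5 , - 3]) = [ - 8,-4,-4, - 3 , - 1/16,0 , 1,2.2 , 5,6, 6]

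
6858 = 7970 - 1112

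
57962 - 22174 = 35788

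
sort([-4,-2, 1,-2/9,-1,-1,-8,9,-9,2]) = [ - 9,-8, - 4, - 2, -1, - 1,-2/9 , 1, 2,9] 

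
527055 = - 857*(-615 )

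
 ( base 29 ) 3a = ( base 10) 97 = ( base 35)2r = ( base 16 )61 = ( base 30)37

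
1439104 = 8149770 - 6710666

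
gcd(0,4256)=4256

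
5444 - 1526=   3918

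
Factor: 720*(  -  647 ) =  - 465840 = - 2^4 * 3^2*5^1*647^1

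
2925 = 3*975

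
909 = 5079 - 4170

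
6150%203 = 60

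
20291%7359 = 5573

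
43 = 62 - 19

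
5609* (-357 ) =-2002413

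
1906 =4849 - 2943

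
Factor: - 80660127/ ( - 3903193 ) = 3^1*7^(- 2)*79657^(-1)*26886709^1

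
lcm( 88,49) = 4312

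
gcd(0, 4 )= 4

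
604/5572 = 151/1393 = 0.11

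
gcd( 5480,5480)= 5480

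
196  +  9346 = 9542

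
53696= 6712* 8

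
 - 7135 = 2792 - 9927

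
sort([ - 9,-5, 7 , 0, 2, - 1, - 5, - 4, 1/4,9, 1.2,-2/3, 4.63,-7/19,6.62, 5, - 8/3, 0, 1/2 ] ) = [ - 9, - 5, - 5 , - 4, - 8/3, - 1, - 2/3,-7/19,  0, 0, 1/4, 1/2, 1.2, 2, 4.63,5,  6.62, 7,9 ]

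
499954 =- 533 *( - 938 ) 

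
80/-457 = - 1+377/457 = -0.18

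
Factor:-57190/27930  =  -43/21  =  -3^( - 1) * 7^ ( - 1) * 43^1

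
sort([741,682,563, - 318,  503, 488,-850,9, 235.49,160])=[-850 , -318,9,160,235.49, 488, 503, 563 , 682, 741]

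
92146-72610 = 19536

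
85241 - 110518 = -25277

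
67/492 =67/492 = 0.14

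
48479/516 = 93 + 491/516  =  93.95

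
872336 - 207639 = 664697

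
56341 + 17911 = 74252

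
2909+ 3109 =6018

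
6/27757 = 6/27757  =  0.00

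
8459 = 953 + 7506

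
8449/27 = 8449/27 =312.93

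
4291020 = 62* 69210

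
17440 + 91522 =108962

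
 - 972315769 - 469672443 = -1441988212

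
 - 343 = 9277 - 9620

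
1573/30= 1573/30 = 52.43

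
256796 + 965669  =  1222465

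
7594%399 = 13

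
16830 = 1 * 16830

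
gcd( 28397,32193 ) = 73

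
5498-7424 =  - 1926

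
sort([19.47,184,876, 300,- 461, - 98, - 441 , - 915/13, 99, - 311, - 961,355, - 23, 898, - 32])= [ - 961,  -  461, - 441, - 311, - 98, - 915/13,-32 , - 23,  19.47, 99,184,300, 355,876, 898]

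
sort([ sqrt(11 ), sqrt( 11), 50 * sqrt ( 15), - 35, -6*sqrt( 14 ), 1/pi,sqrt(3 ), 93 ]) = [ -35, - 6 * sqrt( 14),1/pi, sqrt( 3), sqrt(11), sqrt(11) , 93, 50* sqrt( 15) ] 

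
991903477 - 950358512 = 41544965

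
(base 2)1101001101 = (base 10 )845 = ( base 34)ot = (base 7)2315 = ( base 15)3b5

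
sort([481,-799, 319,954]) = [ - 799,319,  481,954] 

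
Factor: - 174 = - 2^1 * 3^1* 29^1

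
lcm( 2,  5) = 10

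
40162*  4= 160648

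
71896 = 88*817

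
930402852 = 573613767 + 356789085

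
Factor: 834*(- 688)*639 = -366653088 = - 2^5*3^3 *43^1 * 71^1*139^1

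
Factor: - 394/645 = -2^1*3^( - 1)*5^(-1)*43^( - 1)*197^1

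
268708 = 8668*31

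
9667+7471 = 17138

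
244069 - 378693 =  - 134624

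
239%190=49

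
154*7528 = 1159312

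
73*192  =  14016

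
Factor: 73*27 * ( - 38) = - 2^1*3^3*19^1 * 73^1 =- 74898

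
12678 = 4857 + 7821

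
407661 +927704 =1335365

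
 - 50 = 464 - 514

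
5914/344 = 2957/172 =17.19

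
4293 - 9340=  - 5047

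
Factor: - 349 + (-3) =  - 352 = -  2^5*11^1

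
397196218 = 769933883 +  - 372737665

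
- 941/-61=15+ 26/61 = 15.43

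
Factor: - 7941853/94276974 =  -2^( - 1)*3^ (-1)*11^(-1) * 19^(  -  1)*29^1*75181^(-1)*273857^1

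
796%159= 1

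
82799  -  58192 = 24607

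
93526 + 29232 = 122758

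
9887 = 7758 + 2129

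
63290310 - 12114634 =51175676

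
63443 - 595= 62848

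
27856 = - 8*( - 3482) 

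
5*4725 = 23625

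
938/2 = 469 = 469.00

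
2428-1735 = 693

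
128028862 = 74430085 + 53598777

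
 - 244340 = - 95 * 2572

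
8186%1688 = 1434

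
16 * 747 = 11952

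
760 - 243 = 517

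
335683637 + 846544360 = 1182227997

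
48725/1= 48725 = 48725.00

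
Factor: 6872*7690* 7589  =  401045865520 = 2^4*5^1*769^1 * 859^1* 7589^1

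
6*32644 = 195864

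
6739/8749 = 6739/8749 = 0.77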